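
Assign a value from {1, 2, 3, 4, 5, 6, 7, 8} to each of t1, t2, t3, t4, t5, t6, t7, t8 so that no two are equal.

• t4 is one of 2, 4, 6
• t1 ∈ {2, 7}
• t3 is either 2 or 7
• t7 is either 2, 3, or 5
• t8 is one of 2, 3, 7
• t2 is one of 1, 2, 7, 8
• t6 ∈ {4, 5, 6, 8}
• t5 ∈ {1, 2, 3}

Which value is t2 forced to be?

8

t1 and t3 share exactly the 2 values {2, 7}; by pigeonhole those values go to them, so strike 2, 7 from t2, t4, t5, t7, t8.
t8's domain is down to {3}, so t8 = 3. So t5, t7 can't be 3.
t5 must be 1 (only option left). So t2 can't be 1.
So t2 = 8.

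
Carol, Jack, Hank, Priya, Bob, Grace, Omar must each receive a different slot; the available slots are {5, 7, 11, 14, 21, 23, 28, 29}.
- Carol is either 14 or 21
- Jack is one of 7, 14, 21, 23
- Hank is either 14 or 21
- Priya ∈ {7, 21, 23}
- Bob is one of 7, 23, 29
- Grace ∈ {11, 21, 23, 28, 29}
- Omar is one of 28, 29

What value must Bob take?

The 7 variables together cover exactly {7, 11, 14, 21, 23, 28, 29} — 7 values for 7 variables — and 11 appears only in Grace's list, so Grace = 11.
The 6 still-open variables draw from only 6 values {7, 14, 21, 23, 28, 29}, so each is used; only Omar can be 28, hence Omar = 28.
The 5 still-open variables together cover exactly {7, 14, 21, 23, 29} — 5 values for 5 variables — and 29 appears only in Bob's list, so Bob = 29.

29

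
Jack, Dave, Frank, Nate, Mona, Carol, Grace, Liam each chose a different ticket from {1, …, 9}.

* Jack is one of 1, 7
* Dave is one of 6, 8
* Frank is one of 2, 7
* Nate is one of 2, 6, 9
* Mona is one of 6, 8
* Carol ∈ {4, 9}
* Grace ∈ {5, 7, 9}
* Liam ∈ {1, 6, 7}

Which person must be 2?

Frank

The 8 variables draw from only 8 values {1, 2, 4, 5, 6, 7, 8, 9}, so each is used; only Carol can be 4, hence Carol = 4.
The 7 still-open variables draw from only 7 values {1, 2, 5, 6, 7, 8, 9}, so each is used; only Grace can be 5, hence Grace = 5.
The 6 still-open variables draw from only 6 values {1, 2, 6, 7, 8, 9}, so each is used; only Nate can be 9, hence Nate = 9.
The 5 still-open variables draw from only 5 values {1, 2, 6, 7, 8}, so each is used; only Frank can be 2, hence Frank = 2.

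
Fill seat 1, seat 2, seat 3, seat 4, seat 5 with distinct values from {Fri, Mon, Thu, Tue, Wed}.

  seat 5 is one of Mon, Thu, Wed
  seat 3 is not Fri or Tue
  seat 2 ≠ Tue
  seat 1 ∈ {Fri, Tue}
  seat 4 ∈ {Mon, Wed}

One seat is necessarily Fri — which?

The 5 variables draw from only 5 values {Fri, Mon, Thu, Tue, Wed}, so each is used; only seat 1 can be Tue, hence seat 1 = Tue.
The 4 still-open variables together cover exactly {Fri, Mon, Thu, Wed} — 4 values for 4 variables — and Fri appears only in seat 2's list, so seat 2 = Fri.

seat 2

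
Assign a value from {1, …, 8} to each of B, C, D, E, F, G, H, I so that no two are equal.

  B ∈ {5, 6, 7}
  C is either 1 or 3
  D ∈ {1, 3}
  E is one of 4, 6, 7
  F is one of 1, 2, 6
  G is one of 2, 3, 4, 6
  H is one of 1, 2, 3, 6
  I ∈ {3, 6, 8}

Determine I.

8

The 8 variables together cover exactly {1, 2, 3, 4, 5, 6, 7, 8} — 8 values for 8 variables — and 5 appears only in B's list, so B = 5.
The 7 still-open variables together cover exactly {1, 2, 3, 4, 6, 7, 8} — 7 values for 7 variables — and 7 appears only in E's list, so E = 7.
Among the 6 still-open variables, 4 fits only G (and all 6 values in {1, 2, 3, 4, 6, 8} must be used), so G = 4.
The 5 still-open variables together cover exactly {1, 2, 3, 6, 8} — 5 values for 5 variables — and 8 appears only in I's list, so I = 8.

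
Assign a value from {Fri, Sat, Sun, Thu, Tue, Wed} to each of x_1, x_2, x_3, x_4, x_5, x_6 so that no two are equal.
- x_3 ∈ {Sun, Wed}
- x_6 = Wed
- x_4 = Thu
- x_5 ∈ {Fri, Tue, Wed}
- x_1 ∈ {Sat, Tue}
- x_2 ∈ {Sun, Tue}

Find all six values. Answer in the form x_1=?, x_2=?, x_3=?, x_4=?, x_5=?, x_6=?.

x_1=Sat, x_2=Tue, x_3=Sun, x_4=Thu, x_5=Fri, x_6=Wed

x_4 must be Thu (only option left).
That leaves x_6 = Wed. So x_3, x_5 can't be Wed.
x_3 has just one choice, so x_3 = Sun. Strike Sun from x_2.
x_2's domain is down to {Tue}, so x_2 = Tue. Eliminate Tue elsewhere: x_1, x_5.
x_5 must be Fri (only option left).
x_1's domain is down to {Sat}, so x_1 = Sat.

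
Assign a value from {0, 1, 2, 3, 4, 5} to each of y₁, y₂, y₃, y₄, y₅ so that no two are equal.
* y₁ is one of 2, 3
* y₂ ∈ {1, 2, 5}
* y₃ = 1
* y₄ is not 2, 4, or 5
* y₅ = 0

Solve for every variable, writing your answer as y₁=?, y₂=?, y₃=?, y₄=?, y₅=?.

y₃ must be 1 (only option left). Eliminate 1 elsewhere: y₂, y₄.
y₅ has just one choice, so y₅ = 0. Strike 0 from y₄.
y₄ has just one choice, so y₄ = 3. So y₁ can't be 3.
y₁ must be 2 (only option left). So y₂ can't be 2.
y₂ has just one choice, so y₂ = 5.

y₁=2, y₂=5, y₃=1, y₄=3, y₅=0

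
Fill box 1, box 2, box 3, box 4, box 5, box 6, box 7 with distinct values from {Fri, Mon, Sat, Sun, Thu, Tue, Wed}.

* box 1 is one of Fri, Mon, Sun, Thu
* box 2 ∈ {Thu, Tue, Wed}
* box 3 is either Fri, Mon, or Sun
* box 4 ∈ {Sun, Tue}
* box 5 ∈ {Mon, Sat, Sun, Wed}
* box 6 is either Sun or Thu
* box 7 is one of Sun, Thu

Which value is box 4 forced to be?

The 7 variables draw from only 7 values {Fri, Mon, Sat, Sun, Thu, Tue, Wed}, so each is used; only box 5 can be Sat, hence box 5 = Sat.
The 6 still-open variables together cover exactly {Fri, Mon, Sun, Thu, Tue, Wed} — 6 values for 6 variables — and Wed appears only in box 2's list, so box 2 = Wed.
The 5 still-open variables together cover exactly {Fri, Mon, Sun, Thu, Tue} — 5 values for 5 variables — and Tue appears only in box 4's list, so box 4 = Tue.

Tue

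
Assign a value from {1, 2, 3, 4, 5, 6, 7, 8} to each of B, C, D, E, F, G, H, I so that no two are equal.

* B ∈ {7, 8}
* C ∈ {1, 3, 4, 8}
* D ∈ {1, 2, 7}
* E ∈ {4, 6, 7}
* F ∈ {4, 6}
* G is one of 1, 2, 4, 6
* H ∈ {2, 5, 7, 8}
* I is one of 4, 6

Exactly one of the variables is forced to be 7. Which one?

E

Among the 8 variables, 3 fits only C (and all 8 values in {1, 2, 3, 4, 5, 6, 7, 8} must be used), so C = 3.
The 7 still-open variables draw from only 7 values {1, 2, 4, 5, 6, 7, 8}, so each is used; only H can be 5, hence H = 5.
The 6 still-open variables draw from only 6 values {1, 2, 4, 6, 7, 8}, so each is used; only B can be 8, hence B = 8.
F and I share exactly the 2 values {4, 6}; by pigeonhole those values go to them, so strike 4, 6 from E, G.
So 7 goes to E.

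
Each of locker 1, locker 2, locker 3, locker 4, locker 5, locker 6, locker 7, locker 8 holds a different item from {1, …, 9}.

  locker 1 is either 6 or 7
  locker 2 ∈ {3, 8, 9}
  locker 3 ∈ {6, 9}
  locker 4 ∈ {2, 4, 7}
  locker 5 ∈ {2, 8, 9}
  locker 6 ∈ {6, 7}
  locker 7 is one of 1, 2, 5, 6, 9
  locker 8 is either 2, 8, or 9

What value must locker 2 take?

locker 1 and locker 6 share exactly the 2 values {6, 7}; by pigeonhole those values go to them, so strike 6, 7 from locker 3, locker 4, locker 7.
That leaves locker 3 = 9. Eliminate 9 elsewhere: locker 2, locker 5, locker 7, locker 8.
The 2 variables locker 5 and locker 8 are confined to {2, 8}, which locks those values in; drop them from locker 2, locker 4, locker 7.
So locker 2 = 3.

3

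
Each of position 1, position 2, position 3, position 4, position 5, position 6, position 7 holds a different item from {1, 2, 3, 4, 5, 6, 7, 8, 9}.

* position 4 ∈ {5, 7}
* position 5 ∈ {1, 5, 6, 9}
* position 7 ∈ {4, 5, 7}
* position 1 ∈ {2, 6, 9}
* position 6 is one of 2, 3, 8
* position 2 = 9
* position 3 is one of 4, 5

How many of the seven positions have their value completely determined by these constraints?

position 2 has just one choice, so position 2 = 9. Eliminate 9 elsewhere: position 1, position 5.
The 3 variables position 3, position 4, position 7 are confined to {4, 5, 7}, which locks those values in; drop them from position 5.
Determined: position 2=9. The other positions each still have more than one consistent value. That makes 1.

1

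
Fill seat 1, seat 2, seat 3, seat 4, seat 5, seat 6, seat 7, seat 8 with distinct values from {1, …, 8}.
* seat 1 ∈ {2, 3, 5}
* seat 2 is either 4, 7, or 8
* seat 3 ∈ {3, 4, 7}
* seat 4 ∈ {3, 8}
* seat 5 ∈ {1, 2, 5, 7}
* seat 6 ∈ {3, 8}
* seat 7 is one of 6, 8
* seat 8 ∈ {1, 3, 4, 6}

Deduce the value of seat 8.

1

seat 4 and seat 6 between them cover only {3, 8} — a naked pair. Remove those values from seat 1, seat 2, seat 3, seat 7, seat 8.
That leaves seat 7 = 6. Remove 6 from seat 8.
seat 2 and seat 3 between them cover only {4, 7} — a naked pair. Remove those values from seat 5, seat 8.
So seat 8 = 1.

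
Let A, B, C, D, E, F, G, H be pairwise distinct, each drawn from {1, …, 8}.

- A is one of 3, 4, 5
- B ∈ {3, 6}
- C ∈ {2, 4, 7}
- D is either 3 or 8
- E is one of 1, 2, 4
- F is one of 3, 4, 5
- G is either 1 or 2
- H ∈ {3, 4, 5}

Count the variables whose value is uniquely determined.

3

Among the 8 variables, 6 fits only B (and all 8 values in {1, 2, 3, 4, 5, 6, 7, 8} must be used), so B = 6.
The 7 still-open variables draw from only 7 values {1, 2, 3, 4, 5, 7, 8}, so each is used; only C can be 7, hence C = 7.
The 6 still-open variables draw from only 6 values {1, 2, 3, 4, 5, 8}, so each is used; only D can be 8, hence D = 8.
The 3 variables A, F, H are confined to {3, 4, 5}, which locks those values in; drop them from E.
Determined: B=6, C=7, D=8. The other variables each still have more than one consistent value. That makes 3.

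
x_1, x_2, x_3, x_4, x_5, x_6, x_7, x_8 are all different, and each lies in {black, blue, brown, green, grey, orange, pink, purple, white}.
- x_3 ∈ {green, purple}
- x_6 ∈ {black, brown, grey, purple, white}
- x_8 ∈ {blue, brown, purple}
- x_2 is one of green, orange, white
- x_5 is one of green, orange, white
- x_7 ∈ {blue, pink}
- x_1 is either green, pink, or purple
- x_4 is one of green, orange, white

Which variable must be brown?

The 3 variables x_2, x_4, x_5 are confined to {green, orange, white}, which locks those values in; drop them from x_1, x_3, x_6.
x_3 has just one choice, so x_3 = purple. Strike purple from x_1, x_6, x_8.
That leaves x_1 = pink. Eliminate pink elsewhere: x_7.
x_7 has just one choice, so x_7 = blue. So x_8 can't be blue.
So brown goes to x_8.

x_8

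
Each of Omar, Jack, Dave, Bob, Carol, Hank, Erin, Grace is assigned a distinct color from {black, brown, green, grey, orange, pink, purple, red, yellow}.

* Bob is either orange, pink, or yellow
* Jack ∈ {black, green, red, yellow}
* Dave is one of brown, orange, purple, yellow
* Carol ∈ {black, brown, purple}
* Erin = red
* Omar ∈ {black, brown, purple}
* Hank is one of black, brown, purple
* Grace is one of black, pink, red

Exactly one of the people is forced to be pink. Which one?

Erin must be red (only option left). So Jack, Grace can't be red.
The 7 still-open variables together cover exactly {black, brown, green, orange, pink, purple, yellow} — 7 values for 7 variables — and green appears only in Jack's list, so Jack = green.
The 3 variables Omar, Carol, Hank are confined to {black, brown, purple}, which locks those values in; drop them from Dave, Grace.
So pink goes to Grace.

Grace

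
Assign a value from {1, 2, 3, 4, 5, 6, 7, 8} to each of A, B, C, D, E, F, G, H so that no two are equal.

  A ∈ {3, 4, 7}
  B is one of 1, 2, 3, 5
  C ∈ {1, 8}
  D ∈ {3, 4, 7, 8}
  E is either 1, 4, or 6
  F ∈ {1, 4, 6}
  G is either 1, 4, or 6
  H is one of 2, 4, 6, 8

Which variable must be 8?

C

The 8 variables draw from only 8 values {1, 2, 3, 4, 5, 6, 7, 8}, so each is used; only B can be 5, hence B = 5.
Among the 7 still-open variables, 2 fits only H (and all 7 values in {1, 2, 3, 4, 6, 7, 8} must be used), so H = 2.
E, F, G share exactly the 3 values {1, 4, 6}; by pigeonhole those values go to them, so strike 1, 4, 6 from A, C, D.
So 8 goes to C.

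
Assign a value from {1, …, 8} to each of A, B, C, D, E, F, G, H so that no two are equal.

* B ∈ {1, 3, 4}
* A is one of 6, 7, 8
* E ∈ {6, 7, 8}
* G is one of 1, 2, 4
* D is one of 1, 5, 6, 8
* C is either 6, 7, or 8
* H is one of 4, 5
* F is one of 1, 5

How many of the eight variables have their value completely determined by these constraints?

The 8 variables together cover exactly {1, 2, 3, 4, 5, 6, 7, 8} — 8 values for 8 variables — and 2 appears only in G's list, so G = 2.
Among the 7 still-open variables, 3 fits only B (and all 7 values in {1, 3, 4, 5, 6, 7, 8} must be used), so B = 3.
The 6 still-open variables together cover exactly {1, 4, 5, 6, 7, 8} — 6 values for 6 variables — and 4 appears only in H's list, so H = 4.
A, C, E share exactly the 3 values {6, 7, 8}; by pigeonhole those values go to them, so strike 6, 7, 8 from D.
Determined: B=3, G=2, H=4. The other variables each still have more than one consistent value. That makes 3.

3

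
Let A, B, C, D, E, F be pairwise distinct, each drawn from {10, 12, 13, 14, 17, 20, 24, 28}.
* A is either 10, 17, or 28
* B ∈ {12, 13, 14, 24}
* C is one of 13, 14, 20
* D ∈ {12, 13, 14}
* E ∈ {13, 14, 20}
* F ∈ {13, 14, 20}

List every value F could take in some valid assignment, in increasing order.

C, E, F between them cover only {13, 14, 20} — a naked triple. Remove those values from B, D.
D must be 12 (only option left). Eliminate 12 elsewhere: B.
B must be 24 (only option left).
No further eliminations apply; F can still be any of 13, 14, 20.

13, 14, 20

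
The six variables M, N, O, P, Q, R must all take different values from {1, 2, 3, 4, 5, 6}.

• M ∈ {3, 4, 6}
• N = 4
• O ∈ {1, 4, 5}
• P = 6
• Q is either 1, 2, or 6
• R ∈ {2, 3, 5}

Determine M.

3

N's domain is down to {4}, so N = 4. Remove 4 from M, O.
P must be 6 (only option left). Remove 6 from M, Q.
So M = 3.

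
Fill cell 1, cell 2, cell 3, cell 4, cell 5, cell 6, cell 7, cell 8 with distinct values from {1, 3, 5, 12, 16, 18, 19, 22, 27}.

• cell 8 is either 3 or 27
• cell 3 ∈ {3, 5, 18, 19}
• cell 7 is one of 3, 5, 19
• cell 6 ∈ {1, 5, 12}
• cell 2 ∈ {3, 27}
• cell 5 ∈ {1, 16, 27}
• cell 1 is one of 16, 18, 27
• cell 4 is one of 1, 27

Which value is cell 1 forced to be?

18

The 8 variables draw from only 8 values {1, 3, 5, 12, 16, 18, 19, 27}, so each is used; only cell 6 can be 12, hence cell 6 = 12.
The 2 variables cell 2 and cell 8 are confined to {3, 27}, which locks those values in; drop them from cell 1, cell 3, cell 4, cell 5, cell 7.
cell 4 must be 1 (only option left). Remove 1 from cell 5.
cell 5's domain is down to {16}, so cell 5 = 16. Eliminate 16 elsewhere: cell 1.
So cell 1 = 18.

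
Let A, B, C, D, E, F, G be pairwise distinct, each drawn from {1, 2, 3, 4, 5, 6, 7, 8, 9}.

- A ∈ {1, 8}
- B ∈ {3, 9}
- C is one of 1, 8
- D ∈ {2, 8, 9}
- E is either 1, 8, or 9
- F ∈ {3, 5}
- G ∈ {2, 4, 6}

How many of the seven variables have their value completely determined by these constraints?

A and C share exactly the 2 values {1, 8}; by pigeonhole those values go to them, so strike 1, 8 from D, E.
That leaves E = 9. So B, D can't be 9.
B's domain is down to {3}, so B = 3. Strike 3 from F.
D has just one choice, so D = 2. Remove 2 from G.
F has just one choice, so F = 5.
Determined: B=3, D=2, E=9, F=5. The other variables each still have more than one consistent value. That makes 4.

4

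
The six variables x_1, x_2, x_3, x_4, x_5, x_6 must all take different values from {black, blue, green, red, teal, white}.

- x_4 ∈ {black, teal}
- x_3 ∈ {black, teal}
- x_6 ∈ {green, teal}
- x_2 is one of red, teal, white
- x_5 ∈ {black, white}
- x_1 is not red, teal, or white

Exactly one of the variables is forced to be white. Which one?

The 6 variables together cover exactly {black, blue, green, red, teal, white} — 6 values for 6 variables — and blue appears only in x_1's list, so x_1 = blue.
The 5 still-open variables draw from only 5 values {black, green, red, teal, white}, so each is used; only x_6 can be green, hence x_6 = green.
Among the 4 still-open variables, red fits only x_2 (and all 4 values in {black, red, teal, white} must be used), so x_2 = red.
The 3 still-open variables together cover exactly {black, teal, white} — 3 values for 3 variables — and white appears only in x_5's list, so x_5 = white.

x_5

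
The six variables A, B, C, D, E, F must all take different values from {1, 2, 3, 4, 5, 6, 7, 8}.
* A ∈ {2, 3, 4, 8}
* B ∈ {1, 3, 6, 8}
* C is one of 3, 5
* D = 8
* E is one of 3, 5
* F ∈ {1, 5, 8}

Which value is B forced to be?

6

D has just one choice, so D = 8. Remove 8 from A, B, F.
The 2 variables C and E are confined to {3, 5}, which locks those values in; drop them from A, B, F.
That leaves F = 1. Strike 1 from B.
So B = 6.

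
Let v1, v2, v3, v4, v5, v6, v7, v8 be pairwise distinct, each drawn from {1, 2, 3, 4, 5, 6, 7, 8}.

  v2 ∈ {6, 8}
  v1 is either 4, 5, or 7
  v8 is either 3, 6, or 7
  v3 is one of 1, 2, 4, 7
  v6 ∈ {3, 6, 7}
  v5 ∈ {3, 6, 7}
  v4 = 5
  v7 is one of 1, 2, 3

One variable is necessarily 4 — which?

v4 must be 5 (only option left). Eliminate 5 elsewhere: v1.
The 7 still-open variables together cover exactly {1, 2, 3, 4, 6, 7, 8} — 7 values for 7 variables — and 8 appears only in v2's list, so v2 = 8.
The 3 variables v5, v6, v8 are confined to {3, 6, 7}, which locks those values in; drop them from v1, v3, v7.
So 4 goes to v1.

v1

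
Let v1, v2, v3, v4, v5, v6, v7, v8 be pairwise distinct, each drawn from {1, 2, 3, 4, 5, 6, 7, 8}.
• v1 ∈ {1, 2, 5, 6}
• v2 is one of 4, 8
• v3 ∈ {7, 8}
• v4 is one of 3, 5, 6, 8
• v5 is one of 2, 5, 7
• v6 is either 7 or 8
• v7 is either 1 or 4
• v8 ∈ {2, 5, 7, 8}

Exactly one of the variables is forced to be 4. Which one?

The 8 variables together cover exactly {1, 2, 3, 4, 5, 6, 7, 8} — 8 values for 8 variables — and 3 appears only in v4's list, so v4 = 3.
The 7 still-open variables together cover exactly {1, 2, 4, 5, 6, 7, 8} — 7 values for 7 variables — and 6 appears only in v1's list, so v1 = 6.
The 6 still-open variables together cover exactly {1, 2, 4, 5, 7, 8} — 6 values for 6 variables — and 1 appears only in v7's list, so v7 = 1.
The 5 still-open variables together cover exactly {2, 4, 5, 7, 8} — 5 values for 5 variables — and 4 appears only in v2's list, so v2 = 4.

v2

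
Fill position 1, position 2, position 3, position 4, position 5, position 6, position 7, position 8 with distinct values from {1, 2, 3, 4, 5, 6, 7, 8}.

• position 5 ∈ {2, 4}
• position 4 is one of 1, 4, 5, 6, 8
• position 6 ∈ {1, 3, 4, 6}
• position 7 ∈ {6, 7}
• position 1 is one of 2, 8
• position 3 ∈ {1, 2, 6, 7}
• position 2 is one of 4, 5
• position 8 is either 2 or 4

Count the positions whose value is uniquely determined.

Among the 8 variables, 3 fits only position 6 (and all 8 values in {1, 2, 3, 4, 5, 6, 7, 8} must be used), so position 6 = 3.
The 2 variables position 5 and position 8 are confined to {2, 4}, which locks those values in; drop them from position 1, position 2, position 3, position 4.
position 1's domain is down to {8}, so position 1 = 8. Strike 8 from position 4.
position 2 must be 5 (only option left). So position 4 can't be 5.
Determined: position 1=8, position 2=5, position 6=3. The other positions each still have more than one consistent value. That makes 3.

3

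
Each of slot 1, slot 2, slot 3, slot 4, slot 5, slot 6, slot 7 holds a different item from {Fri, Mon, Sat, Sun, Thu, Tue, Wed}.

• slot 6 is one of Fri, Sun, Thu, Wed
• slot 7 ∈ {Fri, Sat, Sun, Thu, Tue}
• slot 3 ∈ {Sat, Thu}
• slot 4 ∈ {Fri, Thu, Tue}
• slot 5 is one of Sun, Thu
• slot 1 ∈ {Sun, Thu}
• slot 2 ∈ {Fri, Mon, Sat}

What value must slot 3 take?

The 7 variables together cover exactly {Fri, Mon, Sat, Sun, Thu, Tue, Wed} — 7 values for 7 variables — and Mon appears only in slot 2's list, so slot 2 = Mon.
The 6 still-open variables draw from only 6 values {Fri, Sat, Sun, Thu, Tue, Wed}, so each is used; only slot 6 can be Wed, hence slot 6 = Wed.
slot 1 and slot 5 share exactly the 2 values {Sun, Thu}; by pigeonhole those values go to them, so strike Sun, Thu from slot 3, slot 4, slot 7.
So slot 3 = Sat.

Sat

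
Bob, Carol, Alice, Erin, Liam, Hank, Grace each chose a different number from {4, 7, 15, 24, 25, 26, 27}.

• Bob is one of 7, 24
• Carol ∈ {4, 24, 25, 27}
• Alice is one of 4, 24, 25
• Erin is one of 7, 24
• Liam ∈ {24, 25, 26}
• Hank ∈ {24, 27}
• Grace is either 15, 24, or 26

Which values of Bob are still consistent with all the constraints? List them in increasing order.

7, 24

Among the 7 variables, 15 fits only Grace (and all 7 values in {4, 7, 15, 24, 25, 26, 27} must be used), so Grace = 15.
The 6 still-open variables together cover exactly {4, 7, 24, 25, 26, 27} — 6 values for 6 variables — and 26 appears only in Liam's list, so Liam = 26.
Bob and Erin between them cover only {7, 24} — a naked pair. Remove those values from Carol, Alice, Hank.
That leaves Hank = 27. Strike 27 from Carol.
No further eliminations apply; Bob can still be any of 7, 24.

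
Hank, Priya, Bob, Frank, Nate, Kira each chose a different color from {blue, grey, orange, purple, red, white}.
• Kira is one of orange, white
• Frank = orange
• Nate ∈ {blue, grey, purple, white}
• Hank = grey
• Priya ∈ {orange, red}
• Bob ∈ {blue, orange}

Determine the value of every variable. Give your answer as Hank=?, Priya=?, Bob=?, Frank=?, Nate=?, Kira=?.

Hank must be grey (only option left). Strike grey from Nate.
Frank has just one choice, so Frank = orange. Eliminate orange elsewhere: Priya, Bob, Kira.
Kira must be white (only option left). So Nate can't be white.
That leaves Priya = red.
Bob has just one choice, so Bob = blue. Remove blue from Nate.
Nate must be purple (only option left).

Hank=grey, Priya=red, Bob=blue, Frank=orange, Nate=purple, Kira=white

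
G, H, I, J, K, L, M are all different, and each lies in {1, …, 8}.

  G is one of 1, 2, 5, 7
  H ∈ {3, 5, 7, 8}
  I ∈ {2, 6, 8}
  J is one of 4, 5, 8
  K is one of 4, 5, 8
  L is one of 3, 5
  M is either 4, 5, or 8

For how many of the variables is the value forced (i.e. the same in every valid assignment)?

J, K, M share exactly the 3 values {4, 5, 8}; by pigeonhole those values go to them, so strike 4, 5, 8 from G, H, I, L.
L must be 3 (only option left). Eliminate 3 elsewhere: H.
H's domain is down to {7}, so H = 7. So G can't be 7.
Determined: H=7, L=3. The other variables each still have more than one consistent value. That makes 2.

2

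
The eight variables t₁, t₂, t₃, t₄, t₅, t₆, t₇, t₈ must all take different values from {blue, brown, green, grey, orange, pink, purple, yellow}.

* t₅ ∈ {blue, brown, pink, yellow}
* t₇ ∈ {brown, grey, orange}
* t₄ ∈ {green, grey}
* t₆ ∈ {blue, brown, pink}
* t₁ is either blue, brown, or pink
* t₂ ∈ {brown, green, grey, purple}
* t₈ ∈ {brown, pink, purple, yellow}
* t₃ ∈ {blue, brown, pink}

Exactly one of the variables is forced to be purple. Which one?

t₈

The 8 variables draw from only 8 values {blue, brown, green, grey, orange, pink, purple, yellow}, so each is used; only t₇ can be orange, hence t₇ = orange.
The 3 variables t₁, t₃, t₆ are confined to {blue, brown, pink}, which locks those values in; drop them from t₂, t₅, t₈.
t₅'s domain is down to {yellow}, so t₅ = yellow. Eliminate yellow elsewhere: t₈.
So purple goes to t₈.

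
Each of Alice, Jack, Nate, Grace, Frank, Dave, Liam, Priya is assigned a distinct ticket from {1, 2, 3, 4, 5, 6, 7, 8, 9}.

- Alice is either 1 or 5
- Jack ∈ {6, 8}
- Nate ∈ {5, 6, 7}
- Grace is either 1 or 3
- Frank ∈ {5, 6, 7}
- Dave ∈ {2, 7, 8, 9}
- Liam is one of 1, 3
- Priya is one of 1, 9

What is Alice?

5

The 8 variables draw from only 8 values {1, 2, 3, 5, 6, 7, 8, 9}, so each is used; only Dave can be 2, hence Dave = 2.
Among the 7 still-open variables, 8 fits only Jack (and all 7 values in {1, 3, 5, 6, 7, 8, 9} must be used), so Jack = 8.
The 6 still-open variables draw from only 6 values {1, 3, 5, 6, 7, 9}, so each is used; only Priya can be 9, hence Priya = 9.
Grace and Liam between them cover only {1, 3} — a naked pair. Remove those values from Alice.
So Alice = 5.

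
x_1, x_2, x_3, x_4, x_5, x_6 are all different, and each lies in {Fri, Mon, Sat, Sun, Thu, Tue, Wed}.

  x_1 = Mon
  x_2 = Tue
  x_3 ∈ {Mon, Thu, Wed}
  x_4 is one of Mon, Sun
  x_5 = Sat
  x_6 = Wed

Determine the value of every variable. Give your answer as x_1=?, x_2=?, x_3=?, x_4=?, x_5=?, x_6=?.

x_1=Mon, x_2=Tue, x_3=Thu, x_4=Sun, x_5=Sat, x_6=Wed

x_1 has just one choice, so x_1 = Mon. Eliminate Mon elsewhere: x_3, x_4.
x_2's domain is down to {Tue}, so x_2 = Tue.
x_4 has just one choice, so x_4 = Sun.
That leaves x_5 = Sat.
x_6 must be Wed (only option left). Strike Wed from x_3.
x_3 has just one choice, so x_3 = Thu.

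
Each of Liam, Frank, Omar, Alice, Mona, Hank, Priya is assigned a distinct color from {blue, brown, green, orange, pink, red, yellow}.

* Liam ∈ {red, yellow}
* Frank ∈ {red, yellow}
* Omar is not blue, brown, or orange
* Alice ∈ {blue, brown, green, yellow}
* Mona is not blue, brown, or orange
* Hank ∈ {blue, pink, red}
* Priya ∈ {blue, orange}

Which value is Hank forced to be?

Among the 7 variables, brown fits only Alice (and all 7 values in {blue, brown, green, orange, pink, red, yellow} must be used), so Alice = brown.
The 6 still-open variables draw from only 6 values {blue, green, orange, pink, red, yellow}, so each is used; only Priya can be orange, hence Priya = orange.
The 5 still-open variables draw from only 5 values {blue, green, pink, red, yellow}, so each is used; only Hank can be blue, hence Hank = blue.

blue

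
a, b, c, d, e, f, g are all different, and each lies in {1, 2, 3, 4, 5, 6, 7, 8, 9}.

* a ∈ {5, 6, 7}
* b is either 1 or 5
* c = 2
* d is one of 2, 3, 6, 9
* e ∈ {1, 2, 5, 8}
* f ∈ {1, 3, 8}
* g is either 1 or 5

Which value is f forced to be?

3

c has just one choice, so c = 2. Eliminate 2 elsewhere: d, e.
The 2 variables b and g are confined to {1, 5}, which locks those values in; drop them from a, e, f.
e has just one choice, so e = 8. Strike 8 from f.
So f = 3.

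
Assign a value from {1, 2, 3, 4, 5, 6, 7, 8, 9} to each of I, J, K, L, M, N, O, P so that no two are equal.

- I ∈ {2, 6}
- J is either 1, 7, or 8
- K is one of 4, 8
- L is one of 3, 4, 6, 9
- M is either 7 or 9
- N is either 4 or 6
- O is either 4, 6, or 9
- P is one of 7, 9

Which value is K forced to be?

8

The 8 variables draw from only 8 values {1, 2, 3, 4, 6, 7, 8, 9}, so each is used; only J can be 1, hence J = 1.
The 7 still-open variables together cover exactly {2, 3, 4, 6, 7, 8, 9} — 7 values for 7 variables — and 2 appears only in I's list, so I = 2.
The 6 still-open variables together cover exactly {3, 4, 6, 7, 8, 9} — 6 values for 6 variables — and 3 appears only in L's list, so L = 3.
Among the 5 still-open variables, 8 fits only K (and all 5 values in {4, 6, 7, 8, 9} must be used), so K = 8.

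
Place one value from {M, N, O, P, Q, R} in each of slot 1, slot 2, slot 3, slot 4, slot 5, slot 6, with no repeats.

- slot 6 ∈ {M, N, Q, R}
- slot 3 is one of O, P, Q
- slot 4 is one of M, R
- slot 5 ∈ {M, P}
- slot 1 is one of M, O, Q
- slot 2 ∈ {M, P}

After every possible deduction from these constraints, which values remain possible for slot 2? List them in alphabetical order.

M, P

The 6 variables together cover exactly {M, N, O, P, Q, R} — 6 values for 6 variables — and N appears only in slot 6's list, so slot 6 = N.
The 5 still-open variables together cover exactly {M, O, P, Q, R} — 5 values for 5 variables — and R appears only in slot 4's list, so slot 4 = R.
slot 2 and slot 5 between them cover only {M, P} — a naked pair. Remove those values from slot 1, slot 3.
No further eliminations apply; slot 2 can still be any of M, P.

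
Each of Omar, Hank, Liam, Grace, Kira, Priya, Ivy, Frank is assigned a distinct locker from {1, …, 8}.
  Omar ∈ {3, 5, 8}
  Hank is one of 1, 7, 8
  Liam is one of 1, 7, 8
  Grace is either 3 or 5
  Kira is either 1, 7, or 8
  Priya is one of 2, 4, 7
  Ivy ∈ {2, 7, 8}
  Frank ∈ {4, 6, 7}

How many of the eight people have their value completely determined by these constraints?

3

Among the 8 variables, 6 fits only Frank (and all 8 values in {1, 2, 3, 4, 5, 6, 7, 8} must be used), so Frank = 6.
Among the 7 still-open variables, 4 fits only Priya (and all 7 values in {1, 2, 3, 4, 5, 7, 8} must be used), so Priya = 4.
Among the 6 still-open variables, 2 fits only Ivy (and all 6 values in {1, 2, 3, 5, 7, 8} must be used), so Ivy = 2.
Hank, Liam, Kira between them cover only {1, 7, 8} — a naked triple. Remove those values from Omar.
Determined: Priya=4, Ivy=2, Frank=6. The other people each still have more than one consistent value. That makes 3.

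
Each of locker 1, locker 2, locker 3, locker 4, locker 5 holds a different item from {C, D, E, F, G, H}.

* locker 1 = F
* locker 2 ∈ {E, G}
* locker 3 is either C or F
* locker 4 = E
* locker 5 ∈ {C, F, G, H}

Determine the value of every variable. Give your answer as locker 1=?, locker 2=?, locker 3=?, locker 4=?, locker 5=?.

locker 1 has just one choice, so locker 1 = F. Remove F from locker 3, locker 5.
locker 3's domain is down to {C}, so locker 3 = C. Strike C from locker 5.
locker 4 has just one choice, so locker 4 = E. Remove E from locker 2.
locker 2 must be G (only option left). Remove G from locker 5.
locker 5 must be H (only option left).

locker 1=F, locker 2=G, locker 3=C, locker 4=E, locker 5=H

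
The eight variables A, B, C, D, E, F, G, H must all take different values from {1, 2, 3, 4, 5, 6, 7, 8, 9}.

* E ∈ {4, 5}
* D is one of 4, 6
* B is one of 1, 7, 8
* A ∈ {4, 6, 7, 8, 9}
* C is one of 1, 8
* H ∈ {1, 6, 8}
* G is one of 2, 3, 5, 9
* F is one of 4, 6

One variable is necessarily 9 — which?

D and F share exactly the 2 values {4, 6}; by pigeonhole those values go to them, so strike 4, 6 from A, E, H.
E's domain is down to {5}, so E = 5. Eliminate 5 elsewhere: G.
C and H share exactly the 2 values {1, 8}; by pigeonhole those values go to them, so strike 1, 8 from A, B.
B must be 7 (only option left). Strike 7 from A.
So 9 goes to A.

A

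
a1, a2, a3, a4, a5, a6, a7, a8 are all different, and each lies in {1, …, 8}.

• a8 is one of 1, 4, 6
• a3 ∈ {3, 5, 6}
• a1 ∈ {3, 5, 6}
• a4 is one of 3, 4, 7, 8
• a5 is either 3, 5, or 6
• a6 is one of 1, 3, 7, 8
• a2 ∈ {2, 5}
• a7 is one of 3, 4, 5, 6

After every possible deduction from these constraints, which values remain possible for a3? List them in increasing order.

Among the 8 variables, 2 fits only a2 (and all 8 values in {1, 2, 3, 4, 5, 6, 7, 8} must be used), so a2 = 2.
a1, a3, a5 share exactly the 3 values {3, 5, 6}; by pigeonhole those values go to them, so strike 3, 5, 6 from a4, a6, a7, a8.
a7's domain is down to {4}, so a7 = 4. So a4, a8 can't be 4.
a8 has just one choice, so a8 = 1. Remove 1 from a6.
No further eliminations apply; a3 can still be any of 3, 5, 6.

3, 5, 6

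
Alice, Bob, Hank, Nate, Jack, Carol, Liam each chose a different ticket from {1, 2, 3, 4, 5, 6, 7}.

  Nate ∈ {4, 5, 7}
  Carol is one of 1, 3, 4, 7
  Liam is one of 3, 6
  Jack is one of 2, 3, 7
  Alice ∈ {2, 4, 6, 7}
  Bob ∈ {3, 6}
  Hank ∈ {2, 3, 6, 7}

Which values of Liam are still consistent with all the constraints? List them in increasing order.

3, 6

Among the 7 variables, 1 fits only Carol (and all 7 values in {1, 2, 3, 4, 5, 6, 7} must be used), so Carol = 1.
Among the 6 still-open variables, 5 fits only Nate (and all 6 values in {2, 3, 4, 5, 6, 7} must be used), so Nate = 5.
Among the 5 still-open variables, 4 fits only Alice (and all 5 values in {2, 3, 4, 6, 7} must be used), so Alice = 4.
Bob and Liam between them cover only {3, 6} — a naked pair. Remove those values from Hank, Jack.
No further eliminations apply; Liam can still be any of 3, 6.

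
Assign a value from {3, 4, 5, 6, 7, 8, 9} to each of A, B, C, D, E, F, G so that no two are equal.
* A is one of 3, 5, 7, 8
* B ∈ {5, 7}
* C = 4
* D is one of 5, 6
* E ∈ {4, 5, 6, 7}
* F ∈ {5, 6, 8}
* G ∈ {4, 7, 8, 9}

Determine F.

C's domain is down to {4}, so C = 4. Strike 4 from E, G.
The 6 still-open variables draw from only 6 values {3, 5, 6, 7, 8, 9}, so each is used; only A can be 3, hence A = 3.
The 5 still-open variables together cover exactly {5, 6, 7, 8, 9} — 5 values for 5 variables — and 9 appears only in G's list, so G = 9.
The 4 still-open variables together cover exactly {5, 6, 7, 8} — 4 values for 4 variables — and 8 appears only in F's list, so F = 8.

8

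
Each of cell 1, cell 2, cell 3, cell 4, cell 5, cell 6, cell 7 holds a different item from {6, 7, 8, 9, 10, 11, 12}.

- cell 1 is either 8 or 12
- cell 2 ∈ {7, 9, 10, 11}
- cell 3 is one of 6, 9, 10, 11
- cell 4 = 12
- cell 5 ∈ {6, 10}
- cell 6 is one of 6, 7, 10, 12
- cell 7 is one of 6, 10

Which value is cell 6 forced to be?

cell 4 has just one choice, so cell 4 = 12. Eliminate 12 elsewhere: cell 1, cell 6.
cell 1's domain is down to {8}, so cell 1 = 8.
cell 5 and cell 7 between them cover only {6, 10} — a naked pair. Remove those values from cell 2, cell 3, cell 6.
So cell 6 = 7.

7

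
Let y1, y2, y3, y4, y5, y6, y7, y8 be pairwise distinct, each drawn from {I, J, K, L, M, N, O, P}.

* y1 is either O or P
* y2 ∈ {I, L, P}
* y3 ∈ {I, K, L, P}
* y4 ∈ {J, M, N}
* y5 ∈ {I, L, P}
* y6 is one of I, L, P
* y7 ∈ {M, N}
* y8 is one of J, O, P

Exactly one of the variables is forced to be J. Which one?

y8

The 8 variables together cover exactly {I, J, K, L, M, N, O, P} — 8 values for 8 variables — and K appears only in y3's list, so y3 = K.
y2, y5, y6 between them cover only {I, L, P} — a naked triple. Remove those values from y1, y8.
y1 has just one choice, so y1 = O. Remove O from y8.
So J goes to y8.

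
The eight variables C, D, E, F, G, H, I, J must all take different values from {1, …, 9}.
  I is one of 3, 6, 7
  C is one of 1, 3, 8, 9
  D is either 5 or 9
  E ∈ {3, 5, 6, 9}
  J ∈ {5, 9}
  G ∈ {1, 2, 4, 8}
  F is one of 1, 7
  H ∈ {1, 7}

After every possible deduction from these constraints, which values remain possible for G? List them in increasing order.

2, 4

D and J share exactly the 2 values {5, 9}; by pigeonhole those values go to them, so strike 5, 9 from C, E.
F and H share exactly the 2 values {1, 7}; by pigeonhole those values go to them, so strike 1, 7 from C, G, I.
E and I between them cover only {3, 6} — a naked pair. Remove those values from C.
That leaves C = 8. So G can't be 8.
No further eliminations apply; G can still be any of 2, 4.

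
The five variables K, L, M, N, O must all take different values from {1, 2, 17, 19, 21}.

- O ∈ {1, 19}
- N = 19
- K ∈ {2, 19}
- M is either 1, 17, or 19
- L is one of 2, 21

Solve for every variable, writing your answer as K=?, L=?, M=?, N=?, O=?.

N must be 19 (only option left). Strike 19 from K, M, O.
O has just one choice, so O = 1. So M can't be 1.
K has just one choice, so K = 2. Remove 2 from L.
L has just one choice, so L = 21.
M must be 17 (only option left).

K=2, L=21, M=17, N=19, O=1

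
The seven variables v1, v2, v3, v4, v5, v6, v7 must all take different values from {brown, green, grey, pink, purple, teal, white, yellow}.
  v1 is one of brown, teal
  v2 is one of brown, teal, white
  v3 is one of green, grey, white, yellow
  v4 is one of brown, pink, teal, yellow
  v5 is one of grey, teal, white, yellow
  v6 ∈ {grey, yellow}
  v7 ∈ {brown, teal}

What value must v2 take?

white

The 7 variables draw from only 7 values {brown, green, grey, pink, teal, white, yellow}, so each is used; only v3 can be green, hence v3 = green.
The 6 still-open variables draw from only 6 values {brown, grey, pink, teal, white, yellow}, so each is used; only v4 can be pink, hence v4 = pink.
The 2 variables v1 and v7 are confined to {brown, teal}, which locks those values in; drop them from v2, v5.
So v2 = white.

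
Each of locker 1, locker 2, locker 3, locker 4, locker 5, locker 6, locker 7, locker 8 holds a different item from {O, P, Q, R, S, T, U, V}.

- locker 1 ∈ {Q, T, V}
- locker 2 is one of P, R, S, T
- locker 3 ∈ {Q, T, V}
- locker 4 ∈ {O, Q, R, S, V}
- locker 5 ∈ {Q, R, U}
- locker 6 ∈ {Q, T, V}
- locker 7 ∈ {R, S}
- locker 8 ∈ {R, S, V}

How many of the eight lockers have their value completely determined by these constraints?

Among the 8 variables, O fits only locker 4 (and all 8 values in {O, P, Q, R, S, T, U, V} must be used), so locker 4 = O.
Among the 7 still-open variables, P fits only locker 2 (and all 7 values in {P, Q, R, S, T, U, V} must be used), so locker 2 = P.
Among the 6 still-open variables, U fits only locker 5 (and all 6 values in {Q, R, S, T, U, V} must be used), so locker 5 = U.
locker 1, locker 3, locker 6 between them cover only {Q, T, V} — a naked triple. Remove those values from locker 8.
Determined: locker 2=P, locker 4=O, locker 5=U. The other lockers each still have more than one consistent value. That makes 3.

3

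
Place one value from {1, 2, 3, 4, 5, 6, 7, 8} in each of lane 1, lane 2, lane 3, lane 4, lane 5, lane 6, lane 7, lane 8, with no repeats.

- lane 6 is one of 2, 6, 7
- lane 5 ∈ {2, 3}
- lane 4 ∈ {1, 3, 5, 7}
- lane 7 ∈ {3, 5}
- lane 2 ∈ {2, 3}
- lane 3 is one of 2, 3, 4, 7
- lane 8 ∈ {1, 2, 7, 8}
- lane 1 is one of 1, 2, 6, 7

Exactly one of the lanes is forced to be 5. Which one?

lane 7

The 8 variables draw from only 8 values {1, 2, 3, 4, 5, 6, 7, 8}, so each is used; only lane 3 can be 4, hence lane 3 = 4.
The 7 still-open variables draw from only 7 values {1, 2, 3, 5, 6, 7, 8}, so each is used; only lane 8 can be 8, hence lane 8 = 8.
lane 2 and lane 5 between them cover only {2, 3} — a naked pair. Remove those values from lane 1, lane 4, lane 6, lane 7.
So 5 goes to lane 7.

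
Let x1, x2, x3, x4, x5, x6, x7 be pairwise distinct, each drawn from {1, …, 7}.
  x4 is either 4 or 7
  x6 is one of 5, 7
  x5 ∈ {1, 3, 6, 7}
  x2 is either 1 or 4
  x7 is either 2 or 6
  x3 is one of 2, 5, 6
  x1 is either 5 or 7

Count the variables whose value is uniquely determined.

3

The 7 variables together cover exactly {1, 2, 3, 4, 5, 6, 7} — 7 values for 7 variables — and 3 appears only in x5's list, so x5 = 3.
The 6 still-open variables draw from only 6 values {1, 2, 4, 5, 6, 7}, so each is used; only x2 can be 1, hence x2 = 1.
Among the 5 still-open variables, 4 fits only x4 (and all 5 values in {2, 4, 5, 6, 7} must be used), so x4 = 4.
x1 and x6 between them cover only {5, 7} — a naked pair. Remove those values from x3.
Determined: x2=1, x4=4, x5=3. The other variables each still have more than one consistent value. That makes 3.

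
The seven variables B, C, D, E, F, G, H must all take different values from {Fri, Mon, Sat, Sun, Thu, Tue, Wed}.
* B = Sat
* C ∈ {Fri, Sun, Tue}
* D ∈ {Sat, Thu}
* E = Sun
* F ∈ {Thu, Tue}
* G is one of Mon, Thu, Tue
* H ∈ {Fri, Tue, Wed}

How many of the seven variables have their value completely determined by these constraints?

B's domain is down to {Sat}, so B = Sat. Eliminate Sat elsewhere: D.
D's domain is down to {Thu}, so D = Thu. Strike Thu from F, G.
E has just one choice, so E = Sun. Eliminate Sun elsewhere: C.
That leaves F = Tue. Remove Tue from C, G, H.
That leaves G = Mon.
C's domain is down to {Fri}, so C = Fri. Eliminate Fri elsewhere: H.
H has just one choice, so H = Wed.
Every variable is fixed: B=Sat, C=Fri, D=Thu, E=Sun, F=Tue, G=Mon, H=Wed. That makes 7.

7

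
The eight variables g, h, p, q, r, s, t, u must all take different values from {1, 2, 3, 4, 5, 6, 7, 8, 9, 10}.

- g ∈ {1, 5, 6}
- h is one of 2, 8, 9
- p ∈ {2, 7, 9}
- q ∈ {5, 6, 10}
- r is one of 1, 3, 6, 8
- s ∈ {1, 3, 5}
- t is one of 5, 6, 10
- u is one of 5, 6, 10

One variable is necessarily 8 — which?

r

q, t, u share exactly the 3 values {5, 6, 10}; by pigeonhole those values go to them, so strike 5, 6, 10 from g, r, s.
g's domain is down to {1}, so g = 1. Remove 1 from r, s.
s must be 3 (only option left). So r can't be 3.
So 8 goes to r.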